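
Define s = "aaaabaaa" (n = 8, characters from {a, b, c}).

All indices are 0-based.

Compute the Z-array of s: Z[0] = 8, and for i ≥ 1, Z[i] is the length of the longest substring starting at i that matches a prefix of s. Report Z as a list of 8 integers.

Z[0]=8
i=1: outside box; Z[1]=3 extend→box=[1,4)
i=2: min(r-i=2, Z[1]=3)=2; Z[2]=2
i=3: min(r-i=1, Z[2]=2)=1; Z[3]=1
i=4: outside box; Z[4]=0
i=5: outside box; Z[5]=3 extend→box=[5,8)
i=6: min(r-i=2, Z[1]=3)=2; Z[6]=2
i=7: min(r-i=1, Z[2]=2)=1; Z[7]=1

[8, 3, 2, 1, 0, 3, 2, 1]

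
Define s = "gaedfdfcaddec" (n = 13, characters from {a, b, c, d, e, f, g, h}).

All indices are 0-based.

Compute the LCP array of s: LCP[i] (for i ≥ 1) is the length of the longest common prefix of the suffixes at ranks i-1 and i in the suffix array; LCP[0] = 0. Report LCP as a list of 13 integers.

[0, 1, 0, 1, 0, 1, 1, 2, 0, 1, 0, 1, 0]

sorted suffixes:
  #0 SA[0]=8  'addec'
  #1 SA[1]=1  'aedfdfcaddec'
  #2 SA[2]=12  'c'
  #3 SA[3]=7  'caddec'
  #4 SA[4]=9  'ddec'
  #5 SA[5]=10  'dec'
  #6 SA[6]=5  'dfcaddec'
  #7 SA[7]=3  'dfdfcaddec'
  #8 SA[8]=11  'ec'
  #9 SA[9]=2  'edfdfcaddec'
  #10 SA[10]=6  'fcaddec'
  #11 SA[11]=4  'fdfcaddec'
  #12 SA[12]=0  'gaedfdfcaddec'

SA = [8, 1, 12, 7, 9, 10, 5, 3, 11, 2, 6, 4, 0]
i: (SA[i-1],SA[i]) lcp shared
  1: (8,1) 1 'a'
  2: (1,12) 0 ''
  3: (12,7) 1 'c'
  4: (7,9) 0 ''
  5: (9,10) 1 'd'
  6: (10,5) 1 'd'
  7: (5,3) 2 'df'
  8: (3,11) 0 ''
  9: (11,2) 1 'e'
  10: (2,6) 0 ''
  11: (6,4) 1 'f'
  12: (4,0) 0 ''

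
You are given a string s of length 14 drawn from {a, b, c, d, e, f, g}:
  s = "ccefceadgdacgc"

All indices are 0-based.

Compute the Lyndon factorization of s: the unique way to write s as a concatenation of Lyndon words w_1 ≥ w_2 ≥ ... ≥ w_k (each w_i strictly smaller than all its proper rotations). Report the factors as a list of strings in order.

emit factor 1: 'ccefce' (i=0, period=6)
emit factor 2: 'adgd' (i=6, period=4)
emit factor 3: 'acgc' (i=10, period=4)

["ccefce", "adgd", "acgc"]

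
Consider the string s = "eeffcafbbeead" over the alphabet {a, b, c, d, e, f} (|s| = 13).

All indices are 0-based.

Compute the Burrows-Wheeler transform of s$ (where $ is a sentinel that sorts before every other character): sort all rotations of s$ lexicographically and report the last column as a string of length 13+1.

rank  rotation        last
    0  $eeffcafbbeead  d
    1  ad$eeffcafbbee  e
    2  afbbeead$eeffc  c
    3  bbeead$eeffcaf  f
    4  beead$eeffcafb  b
    5  cafbbeead$eeff  f
    6  d$eeffcafbbeea  a
    7  ead$eeffcafbbe  e
    8  eead$eeffcafbb  b
    9  eeffcafbbeead$  $
   10  effcafbbeead$e  e
   11  fbbeead$eeffca  a
   12  fcafbbeead$eef  f
   13  ffcafbbeead$ee  e

decfbfaeb$eafe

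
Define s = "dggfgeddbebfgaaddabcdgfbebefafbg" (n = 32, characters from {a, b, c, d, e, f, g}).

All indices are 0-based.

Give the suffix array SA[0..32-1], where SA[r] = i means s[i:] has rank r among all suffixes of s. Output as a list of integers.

sorted suffixes:
  #0 SA[0]=13  'aaddabcdgfbebefafbg'
  #1 SA[1]=17  'abcdgfbebefafbg'
  #2 SA[2]=14  'addabcdgfbebefafbg'
  #3 SA[3]=28  'afbg'
  #4 SA[4]=18  'bcdgfbebefafbg'
  #5 SA[5]=23  'bebefafbg'
  #6 SA[6]=8  'bebfgaaddabcdgfbebefafbg'
  #7 SA[7]=25  'befafbg'
  #8 SA[8]=10  'bfgaaddabcdgfbebefafbg'
  #9 SA[9]=30  'bg'
  #10 SA[10]=19  'cdgfbebefafbg'
  #11 SA[11]=16  'dabcdgfbebefafbg'
  #12 SA[12]=7  'dbebfgaaddabcdgfbebefafbg'
  #13 SA[13]=15  'ddabcdgfbebefafbg'
  #14 SA[14]=6  'ddbebfgaaddabcdgfbebefafbg'
  #15 SA[15]=20  'dgfbebefafbg'
  #16 SA[16]=0  'dggfgeddbebfgaaddabcdgfbebefafbg'
  #17 SA[17]=24  'ebefafbg'
  #18 SA[18]=9  'ebfgaaddabcdgfbebefafbg'
  #19 SA[19]=5  'eddbebfgaaddabcdgfbebefafbg'
  #20 SA[20]=26  'efafbg'
  #21 SA[21]=27  'fafbg'
  #22 SA[22]=22  'fbebefafbg'
  #23 SA[23]=29  'fbg'
  #24 SA[24]=11  'fgaaddabcdgfbebefafbg'
  #25 SA[25]=3  'fgeddbebfgaaddabcdgfbebefafbg'
  #26 SA[26]=31  'g'
  #27 SA[27]=12  'gaaddabcdgfbebefafbg'
  #28 SA[28]=4  'geddbebfgaaddabcdgfbebefafbg'
  #29 SA[29]=21  'gfbebefafbg'
  #30 SA[30]=2  'gfgeddbebfgaaddabcdgfbebefafbg'
  #31 SA[31]=1  'ggfgeddbebfgaaddabcdgfbebefafbg'

[13, 17, 14, 28, 18, 23, 8, 25, 10, 30, 19, 16, 7, 15, 6, 20, 0, 24, 9, 5, 26, 27, 22, 29, 11, 3, 31, 12, 4, 21, 2, 1]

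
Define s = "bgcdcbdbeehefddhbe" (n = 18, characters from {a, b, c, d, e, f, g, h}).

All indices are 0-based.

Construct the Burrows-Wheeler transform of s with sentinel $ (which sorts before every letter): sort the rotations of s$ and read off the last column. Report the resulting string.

echd$dgbcfdbbheebde

rank  rotation             last
    0  $bgcdcbdbeehefddhbe  e
    1  bdbeehefddhbe$bgcdc  c
    2  be$bgcdcbdbeehefddh  h
    3  beehefddhbe$bgcdcbd  d
    4  bgcdcbdbeehefddhbe$  $
    5  cbdbeehefddhbe$bgcd  d
    6  cdcbdbeehefddhbe$bg  g
    7  dbeehefddhbe$bgcdcb  b
    8  dcbdbeehefddhbe$bgc  c
    9  ddhbe$bgcdcbdbeehef  f
   10  dhbe$bgcdcbdbeehefd  d
   11  e$bgcdcbdbeehefddhb  b
   12  eehefddhbe$bgcdcbdb  b
   13  efddhbe$bgcdcbdbeeh  h
   14  ehefddhbe$bgcdcbdbe  e
   15  fddhbe$bgcdcbdbeehe  e
   16  gcdcbdbeehefddhbe$b  b
   17  hbe$bgcdcbdbeehefdd  d
   18  hefddhbe$bgcdcbdbee  e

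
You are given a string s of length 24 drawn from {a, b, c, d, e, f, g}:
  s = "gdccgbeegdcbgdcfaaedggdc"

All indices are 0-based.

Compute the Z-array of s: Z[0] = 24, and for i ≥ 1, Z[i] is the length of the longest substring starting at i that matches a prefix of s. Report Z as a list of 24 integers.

[24, 0, 0, 0, 1, 0, 0, 0, 3, 0, 0, 0, 3, 0, 0, 0, 0, 0, 0, 0, 1, 3, 0, 0]

Z[0]=24
i=1: fresh scan; Z[1]=0
i=2: fresh scan; Z[2]=0
i=3: fresh scan; Z[3]=0
i=4: fresh scan; Z[4]=1 grow→box=[4,5)
i=5: fresh scan; Z[5]=0
i=6: fresh scan; Z[6]=0
i=7: fresh scan; Z[7]=0
i=8: fresh scan; Z[8]=3 grow→box=[8,11)
i=9: min(r-i=2, Z[1]=0)=0; Z[9]=0
i=10: min(r-i=1, Z[2]=0)=0; Z[10]=0
i=11: fresh scan; Z[11]=0
i=12: fresh scan; Z[12]=3 grow→box=[12,15)
i=13: min(r-i=2, Z[1]=0)=0; Z[13]=0
i=14: min(r-i=1, Z[2]=0)=0; Z[14]=0
i=15: fresh scan; Z[15]=0
i=16: fresh scan; Z[16]=0
i=17: fresh scan; Z[17]=0
i=18: fresh scan; Z[18]=0
i=19: fresh scan; Z[19]=0
i=20: fresh scan; Z[20]=1 grow→box=[20,21)
i=21: fresh scan; Z[21]=3 grow→box=[21,24)
i=22: min(r-i=2, Z[1]=0)=0; Z[22]=0
i=23: min(r-i=1, Z[2]=0)=0; Z[23]=0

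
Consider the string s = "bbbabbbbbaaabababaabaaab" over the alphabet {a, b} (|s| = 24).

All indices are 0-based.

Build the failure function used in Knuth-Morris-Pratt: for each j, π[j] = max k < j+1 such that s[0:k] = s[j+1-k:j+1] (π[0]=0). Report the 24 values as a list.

[0, 1, 2, 0, 1, 2, 3, 3, 3, 4, 0, 0, 1, 0, 1, 0, 1, 0, 0, 1, 0, 0, 0, 1]

π[0] = 0
j=1 s[j]='b': π[1]=1 (border 'b')
j=2 s[j]='b': π[2]=2 (border 'bb')
j=3 s[j]='a': k: 2→1→0; π[3]=0 (border '')
j=4 s[j]='b': π[4]=1 (border 'b')
j=5 s[j]='b': π[5]=2 (border 'bb')
j=6 s[j]='b': π[6]=3 (border 'bbb')
j=7 s[j]='b': k: 3→2; π[7]=3 (border 'bbb')
j=8 s[j]='b': k: 3→2; π[8]=3 (border 'bbb')
j=9 s[j]='a': π[9]=4 (border 'bbba')
j=10 s[j]='a': k: 4→0; π[10]=0 (border '')
j=11 s[j]='a': π[11]=0 (border '')
j=12 s[j]='b': π[12]=1 (border 'b')
j=13 s[j]='a': k: 1→0; π[13]=0 (border '')
j=14 s[j]='b': π[14]=1 (border 'b')
j=15 s[j]='a': k: 1→0; π[15]=0 (border '')
j=16 s[j]='b': π[16]=1 (border 'b')
j=17 s[j]='a': k: 1→0; π[17]=0 (border '')
j=18 s[j]='a': π[18]=0 (border '')
j=19 s[j]='b': π[19]=1 (border 'b')
j=20 s[j]='a': k: 1→0; π[20]=0 (border '')
j=21 s[j]='a': π[21]=0 (border '')
j=22 s[j]='a': π[22]=0 (border '')
j=23 s[j]='b': π[23]=1 (border 'b')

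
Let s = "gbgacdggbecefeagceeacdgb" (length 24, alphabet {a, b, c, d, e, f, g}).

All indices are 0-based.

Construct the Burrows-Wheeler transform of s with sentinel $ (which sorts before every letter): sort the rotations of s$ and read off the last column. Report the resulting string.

rank  rotation                   last
    0  $gbgacdggbecefeagceeacdgb  b
    1  acdgb$gbgacdggbecefeagcee  e
    2  acdggbecefeagceeacdgb$gbg  g
    3  agceeacdgb$gbgacdggbecefe  e
    4  b$gbgacdggbecefeagceeacdg  g
    5  becefeagceeacdgb$gbgacdgg  g
    6  bgacdggbecefeagceeacdgb$g  g
    7  cdgb$gbgacdggbecefeagceea  a
    8  cdggbecefeagceeacdgb$gbga  a
    9  ceeacdgb$gbgacdggbecefeag  g
   10  cefeagceeacdgb$gbgacdggbe  e
   11  dgb$gbgacdggbecefeagceeac  c
   12  dggbecefeagceeacdgb$gbgac  c
   13  eacdgb$gbgacdggbecefeagce  e
   14  eagceeacdgb$gbgacdggbecef  f
   15  ecefeagceeacdgb$gbgacdggb  b
   16  eeacdgb$gbgacdggbecefeagc  c
   17  efeagceeacdgb$gbgacdggbec  c
   18  feagceeacdgb$gbgacdggbece  e
   19  gacdggbecefeagceeacdgb$gb  b
   20  gb$gbgacdggbecefeagceeacd  d
   21  gbecefeagceeacdgb$gbgacdg  g
   22  gbgacdggbecefeagceeacdgb$  $
   23  gceeacdgb$gbgacdggbecefea  a
   24  ggbecefeagceeacdgb$gbgacd  d

begegggaageccefbccebdg$ad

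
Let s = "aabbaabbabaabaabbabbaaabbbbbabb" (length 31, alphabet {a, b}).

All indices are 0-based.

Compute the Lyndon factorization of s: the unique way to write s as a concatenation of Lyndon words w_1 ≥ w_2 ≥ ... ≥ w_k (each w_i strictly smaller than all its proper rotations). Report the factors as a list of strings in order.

["aabbaabbab", "aabaabbabb", "aaabbbbbabb"]

emit factor 1: 'aabbaabbab' (i=0, period=10)
emit factor 2: 'aabaabbabb' (i=10, period=10)
emit factor 3: 'aaabbbbbabb' (i=20, period=11)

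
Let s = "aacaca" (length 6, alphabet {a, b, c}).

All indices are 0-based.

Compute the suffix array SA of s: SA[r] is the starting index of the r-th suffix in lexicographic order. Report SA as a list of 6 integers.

[5, 0, 3, 1, 4, 2]

rank→(start, suffix):
  0 → (5, 'a')
  1 → (0, 'aacaca')
  2 → (3, 'aca')
  3 → (1, 'acaca')
  4 → (4, 'ca')
  5 → (2, 'caca')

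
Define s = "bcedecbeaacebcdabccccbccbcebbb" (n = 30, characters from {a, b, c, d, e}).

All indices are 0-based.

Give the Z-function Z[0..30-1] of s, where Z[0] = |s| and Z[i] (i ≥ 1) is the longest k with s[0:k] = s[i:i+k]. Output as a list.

Z[0]=30
i=1: fresh scan; Z[1]=0
i=2: fresh scan; Z[2]=0
i=3: fresh scan; Z[3]=0
i=4: fresh scan; Z[4]=0
i=5: fresh scan; Z[5]=0
i=6: fresh scan; Z[6]=1 scan→box=[6,7)
i=7: fresh scan; Z[7]=0
i=8: fresh scan; Z[8]=0
i=9: fresh scan; Z[9]=0
i=10: fresh scan; Z[10]=0
i=11: fresh scan; Z[11]=0
i=12: fresh scan; Z[12]=2 scan→box=[12,14)
i=13: min(r-i=1, Z[1]=0)=0; Z[13]=0
i=14: fresh scan; Z[14]=0
i=15: fresh scan; Z[15]=0
i=16: fresh scan; Z[16]=2 scan→box=[16,18)
i=17: min(r-i=1, Z[1]=0)=0; Z[17]=0
i=18: fresh scan; Z[18]=0
i=19: fresh scan; Z[19]=0
i=20: fresh scan; Z[20]=0
i=21: fresh scan; Z[21]=2 scan→box=[21,23)
i=22: min(r-i=1, Z[1]=0)=0; Z[22]=0
i=23: fresh scan; Z[23]=0
i=24: fresh scan; Z[24]=3 scan→box=[24,27)
i=25: min(r-i=2, Z[1]=0)=0; Z[25]=0
i=26: min(r-i=1, Z[2]=0)=0; Z[26]=0
i=27: fresh scan; Z[27]=1 scan→box=[27,28)
i=28: fresh scan; Z[28]=1 scan→box=[28,29)
i=29: fresh scan; Z[29]=1 scan→box=[29,30)

[30, 0, 0, 0, 0, 0, 1, 0, 0, 0, 0, 0, 2, 0, 0, 0, 2, 0, 0, 0, 0, 2, 0, 0, 3, 0, 0, 1, 1, 1]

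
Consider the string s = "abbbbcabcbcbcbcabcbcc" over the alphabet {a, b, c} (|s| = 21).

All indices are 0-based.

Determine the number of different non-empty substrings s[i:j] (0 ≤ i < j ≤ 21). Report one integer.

rank→(start, suffix):
  0 → (0, 'abbbbcabcbcbcbcabcbcc')
  1 → (6, 'abcbcbcbcabcbcc')
  2 → (15, 'abcbcc')
  3 → (1, 'bbbbcabcbcbcbcabcbcc')
  4 → (2, 'bbbcabcbcbcbcabcbcc')
  5 → (3, 'bbcabcbcbcbcabcbcc')
  6 → (4, 'bcabcbcbcbcabcbcc')
  7 → (13, 'bcabcbcc')
  8 → (11, 'bcbcabcbcc')
  9 → (9, 'bcbcbcabcbcc')
  10 → (7, 'bcbcbcbcabcbcc')
  11 → (16, 'bcbcc')
  12 → (18, 'bcc')
  13 → (20, 'c')
  14 → (5, 'cabcbcbcbcabcbcc')
  15 → (14, 'cabcbcc')
  16 → (12, 'cbcabcbcc')
  17 → (10, 'cbcbcabcbcc')
  18 → (8, 'cbcbcbcabcbcc')
  19 → (17, 'cbcc')
  20 → (19, 'cc')

SA = [0, 6, 15, 1, 2, 3, 4, 13, 11, 9, 7, 16, 18, 20, 5, 14, 12, 10, 8, 17, 19]
[i] adj suffixes → lcp
  [1] 0/6 → 2 ('ab')
  [2] 6/15 → 5 ('abcbc')
  [3] 15/1 → 0 ('')
  [4] 1/2 → 3 ('bbb')
  [5] 2/3 → 2 ('bb')
  [6] 3/4 → 1 ('b')
  [7] 4/13 → 7 ('bcabcbc')
  [8] 13/11 → 2 ('bc')
  [9] 11/9 → 4 ('bcbc')
  [10] 9/7 → 6 ('bcbcbc')
  [11] 7/16 → 4 ('bcbc')
  [12] 16/18 → 2 ('bc')
  [13] 18/20 → 0 ('')
  [14] 20/5 → 1 ('c')
  [15] 5/14 → 6 ('cabcbc')
  [16] 14/12 → 1 ('c')
  [17] 12/10 → 3 ('cbc')
  [18] 10/8 → 5 ('cbcbc')
  [19] 8/17 → 3 ('cbc')
  [20] 17/19 → 1 ('c')

n(n+1)/2 = 21·22/2 = 231
Σ LCP = 0 + 2 + 5 + 0 + 3 + 2 + 1 + 7 + 2 + 4 + 6 + 4 + 2 + 0 + 1 + 6 + 1 + 3 + 5 + 3 + 1 = 58
distinct = 231 − 58 = 173

173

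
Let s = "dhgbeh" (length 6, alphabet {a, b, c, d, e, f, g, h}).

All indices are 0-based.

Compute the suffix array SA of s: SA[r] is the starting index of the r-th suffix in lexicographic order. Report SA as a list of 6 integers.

rank | idx | suffix
   0 |   3 | beh
   1 |   0 | dhgbeh
   2 |   4 | eh
   3 |   2 | gbeh
   4 |   5 | h
   5 |   1 | hgbeh

[3, 0, 4, 2, 5, 1]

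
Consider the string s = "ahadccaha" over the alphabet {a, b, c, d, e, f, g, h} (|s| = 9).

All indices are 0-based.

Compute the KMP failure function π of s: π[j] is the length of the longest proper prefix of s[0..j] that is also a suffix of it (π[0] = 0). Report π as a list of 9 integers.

[0, 0, 1, 0, 0, 0, 1, 2, 3]

π[0] = 0
j=1 s[j]='h': π[1]=0 (border '')
j=2 s[j]='a': π[2]=1 (border 'a')
j=3 s[j]='d': k: 1→0; π[3]=0 (border '')
j=4 s[j]='c': π[4]=0 (border '')
j=5 s[j]='c': π[5]=0 (border '')
j=6 s[j]='a': π[6]=1 (border 'a')
j=7 s[j]='h': π[7]=2 (border 'ah')
j=8 s[j]='a': π[8]=3 (border 'aha')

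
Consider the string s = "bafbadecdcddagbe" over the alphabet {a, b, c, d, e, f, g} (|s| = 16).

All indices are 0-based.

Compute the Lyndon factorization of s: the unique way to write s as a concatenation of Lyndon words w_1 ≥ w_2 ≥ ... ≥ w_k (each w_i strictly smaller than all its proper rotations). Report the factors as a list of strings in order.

emit factor 1: 'b' (i=0, period=1)
emit factor 2: 'afb' (i=1, period=3)
emit factor 3: 'adecdcddagbe' (i=4, period=12)

["b", "afb", "adecdcddagbe"]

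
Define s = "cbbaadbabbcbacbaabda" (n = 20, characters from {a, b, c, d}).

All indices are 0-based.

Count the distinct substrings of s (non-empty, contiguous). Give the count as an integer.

sorted suffixes:
  #0 SA[0]=19  'a'
  #1 SA[1]=15  'aabda'
  #2 SA[2]=3  'aadbabbcbacbaabda'
  #3 SA[3]=7  'abbcbacbaabda'
  #4 SA[4]=16  'abda'
  #5 SA[5]=12  'acbaabda'
  #6 SA[6]=4  'adbabbcbacbaabda'
  #7 SA[7]=14  'baabda'
  #8 SA[8]=2  'baadbabbcbacbaabda'
  #9 SA[9]=6  'babbcbacbaabda'
  #10 SA[10]=11  'bacbaabda'
  #11 SA[11]=1  'bbaadbabbcbacbaabda'
  #12 SA[12]=8  'bbcbacbaabda'
  #13 SA[13]=9  'bcbacbaabda'
  #14 SA[14]=17  'bda'
  #15 SA[15]=13  'cbaabda'
  #16 SA[16]=10  'cbacbaabda'
  #17 SA[17]=0  'cbbaadbabbcbacbaabda'
  #18 SA[18]=18  'da'
  #19 SA[19]=5  'dbabbcbacbaabda'

SA = [19, 15, 3, 7, 16, 12, 4, 14, 2, 6, 11, 1, 8, 9, 17, 13, 10, 0, 18, 5]
rank  pair      lcp
   1  s[19:],s[15:]  1  'a'
   2  s[15:],s[3:]  2  'aa'
   3  s[3:],s[7:]  1  'a'
   4  s[7:],s[16:]  2  'ab'
   5  s[16:],s[12:]  1  'a'
   6  s[12:],s[4:]  1  'a'
   7  s[4:],s[14:]  0  ''
   8  s[14:],s[2:]  3  'baa'
   9  s[2:],s[6:]  2  'ba'
  10  s[6:],s[11:]  2  'ba'
  11  s[11:],s[1:]  1  'b'
  12  s[1:],s[8:]  2  'bb'
  13  s[8:],s[9:]  1  'b'
  14  s[9:],s[17:]  1  'b'
  15  s[17:],s[13:]  0  ''
  16  s[13:],s[10:]  3  'cba'
  17  s[10:],s[0:]  2  'cb'
  18  s[0:],s[18:]  0  ''
  19  s[18:],s[5:]  1  'd'

n(n+1)/2 = 20·21/2 = 210
Σ LCP = 0 + 1 + 2 + 1 + 2 + 1 + 1 + 0 + 3 + 2 + 2 + 1 + 2 + 1 + 1 + 0 + 3 + 2 + 0 + 1 = 26
distinct = 210 − 26 = 184

184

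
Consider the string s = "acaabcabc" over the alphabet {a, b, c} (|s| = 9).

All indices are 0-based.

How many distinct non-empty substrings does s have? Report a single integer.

35

sorted suffixes:
  #0 SA[0]=2  'aabcabc'
  #1 SA[1]=6  'abc'
  #2 SA[2]=3  'abcabc'
  #3 SA[3]=0  'acaabcabc'
  #4 SA[4]=7  'bc'
  #5 SA[5]=4  'bcabc'
  #6 SA[6]=8  'c'
  #7 SA[7]=1  'caabcabc'
  #8 SA[8]=5  'cabc'

SA = [2, 6, 3, 0, 7, 4, 8, 1, 5]
[i] adj suffixes → lcp
  [1] 2/6 → 1 ('a')
  [2] 6/3 → 3 ('abc')
  [3] 3/0 → 1 ('a')
  [4] 0/7 → 0 ('')
  [5] 7/4 → 2 ('bc')
  [6] 4/8 → 0 ('')
  [7] 8/1 → 1 ('c')
  [8] 1/5 → 2 ('ca')

n(n+1)/2 = 9·10/2 = 45
Σ LCP = 0 + 1 + 3 + 1 + 0 + 2 + 0 + 1 + 2 = 10
distinct = 45 − 10 = 35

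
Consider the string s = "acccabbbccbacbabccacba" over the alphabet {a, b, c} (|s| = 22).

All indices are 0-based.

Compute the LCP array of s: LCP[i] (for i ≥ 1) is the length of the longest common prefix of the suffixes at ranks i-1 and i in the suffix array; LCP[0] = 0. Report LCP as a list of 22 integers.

[0, 1, 2, 1, 4, 2, 0, 2, 2, 1, 2, 1, 3, 0, 2, 1, 3, 3, 1, 3, 2, 2]

rank→(start, suffix):
  0 → (21, 'a')
  1 → (4, 'abbbccbacbabccacba')
  2 → (14, 'abccacba')
  3 → (18, 'acba')
  4 → (11, 'acbabccacba')
  5 → (0, 'acccabbbccbacbabccacba')
  6 → (20, 'ba')
  7 → (13, 'babccacba')
  8 → (10, 'bacbabccacba')
  9 → (5, 'bbbccbacbabccacba')
  10 → (6, 'bbccbacbabccacba')
  11 → (15, 'bccacba')
  12 → (7, 'bccbacbabccacba')
  13 → (3, 'cabbbccbacbabccacba')
  14 → (17, 'cacba')
  15 → (19, 'cba')
  16 → (12, 'cbabccacba')
  17 → (9, 'cbacbabccacba')
  18 → (2, 'ccabbbccbacbabccacba')
  19 → (16, 'ccacba')
  20 → (8, 'ccbacbabccacba')
  21 → (1, 'cccabbbccbacbabccacba')

SA = [21, 4, 14, 18, 11, 0, 20, 13, 10, 5, 6, 15, 7, 3, 17, 19, 12, 9, 2, 16, 8, 1]
rank  pair      lcp
   1  s[21:],s[4:]  1  'a'
   2  s[4:],s[14:]  2  'ab'
   3  s[14:],s[18:]  1  'a'
   4  s[18:],s[11:]  4  'acba'
   5  s[11:],s[0:]  2  'ac'
   6  s[0:],s[20:]  0  ''
   7  s[20:],s[13:]  2  'ba'
   8  s[13:],s[10:]  2  'ba'
   9  s[10:],s[5:]  1  'b'
  10  s[5:],s[6:]  2  'bb'
  11  s[6:],s[15:]  1  'b'
  12  s[15:],s[7:]  3  'bcc'
  13  s[7:],s[3:]  0  ''
  14  s[3:],s[17:]  2  'ca'
  15  s[17:],s[19:]  1  'c'
  16  s[19:],s[12:]  3  'cba'
  17  s[12:],s[9:]  3  'cba'
  18  s[9:],s[2:]  1  'c'
  19  s[2:],s[16:]  3  'cca'
  20  s[16:],s[8:]  2  'cc'
  21  s[8:],s[1:]  2  'cc'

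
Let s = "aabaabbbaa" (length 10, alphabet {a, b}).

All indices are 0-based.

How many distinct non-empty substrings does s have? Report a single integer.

sorted suffixes:
  #0 SA[0]=9  'a'
  #1 SA[1]=8  'aa'
  #2 SA[2]=0  'aabaabbbaa'
  #3 SA[3]=3  'aabbbaa'
  #4 SA[4]=1  'abaabbbaa'
  #5 SA[5]=4  'abbbaa'
  #6 SA[6]=7  'baa'
  #7 SA[7]=2  'baabbbaa'
  #8 SA[8]=6  'bbaa'
  #9 SA[9]=5  'bbbaa'

SA = [9, 8, 0, 3, 1, 4, 7, 2, 6, 5]
rank  pair      lcp
   1  s[9:],s[8:]  1  'a'
   2  s[8:],s[0:]  2  'aa'
   3  s[0:],s[3:]  3  'aab'
   4  s[3:],s[1:]  1  'a'
   5  s[1:],s[4:]  2  'ab'
   6  s[4:],s[7:]  0  ''
   7  s[7:],s[2:]  3  'baa'
   8  s[2:],s[6:]  1  'b'
   9  s[6:],s[5:]  2  'bb'

n(n+1)/2 = 10·11/2 = 55
Σ LCP = 0 + 1 + 2 + 3 + 1 + 2 + 0 + 3 + 1 + 2 = 15
distinct = 55 − 15 = 40

40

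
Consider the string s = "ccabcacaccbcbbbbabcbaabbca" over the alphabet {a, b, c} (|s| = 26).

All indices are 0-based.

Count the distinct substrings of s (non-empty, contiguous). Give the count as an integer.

307

sorted suffixes:
  #0 SA[0]=25  'a'
  #1 SA[1]=20  'aabbca'
  #2 SA[2]=21  'abbca'
  #3 SA[3]=2  'abcacaccbcbbbbabcbaabbca'
  #4 SA[4]=16  'abcbaabbca'
  #5 SA[5]=5  'acaccbcbbbbabcbaabbca'
  #6 SA[6]=7  'accbcbbbbabcbaabbca'
  #7 SA[7]=19  'baabbca'
  #8 SA[8]=15  'babcbaabbca'
  #9 SA[9]=14  'bbabcbaabbca'
  #10 SA[10]=13  'bbbabcbaabbca'
  #11 SA[11]=12  'bbbbabcbaabbca'
  #12 SA[12]=22  'bbca'
  #13 SA[13]=23  'bca'
  #14 SA[14]=3  'bcacaccbcbbbbabcbaabbca'
  #15 SA[15]=17  'bcbaabbca'
  #16 SA[16]=10  'bcbbbbabcbaabbca'
  #17 SA[17]=24  'ca'
  #18 SA[18]=1  'cabcacaccbcbbbbabcbaabbca'
  #19 SA[19]=4  'cacaccbcbbbbabcbaabbca'
  #20 SA[20]=6  'caccbcbbbbabcbaabbca'
  #21 SA[21]=18  'cbaabbca'
  #22 SA[22]=11  'cbbbbabcbaabbca'
  #23 SA[23]=9  'cbcbbbbabcbaabbca'
  #24 SA[24]=0  'ccabcacaccbcbbbbabcbaabbca'
  #25 SA[25]=8  'ccbcbbbbabcbaabbca'

SA = [25, 20, 21, 2, 16, 5, 7, 19, 15, 14, 13, 12, 22, 23, 3, 17, 10, 24, 1, 4, 6, 18, 11, 9, 0, 8]
i: (SA[i-1],SA[i]) lcp shared
  1: (25,20) 1 'a'
  2: (20,21) 1 'a'
  3: (21,2) 2 'ab'
  4: (2,16) 3 'abc'
  5: (16,5) 1 'a'
  6: (5,7) 2 'ac'
  7: (7,19) 0 ''
  8: (19,15) 2 'ba'
  9: (15,14) 1 'b'
  10: (14,13) 2 'bb'
  11: (13,12) 3 'bbb'
  12: (12,22) 2 'bb'
  13: (22,23) 1 'b'
  14: (23,3) 3 'bca'
  15: (3,17) 2 'bc'
  16: (17,10) 3 'bcb'
  17: (10,24) 0 ''
  18: (24,1) 2 'ca'
  19: (1,4) 2 'ca'
  20: (4,6) 3 'cac'
  21: (6,18) 1 'c'
  22: (18,11) 2 'cb'
  23: (11,9) 2 'cb'
  24: (9,0) 1 'c'
  25: (0,8) 2 'cc'

n(n+1)/2 = 26·27/2 = 351
Σ LCP = 0 + 1 + 1 + 2 + 3 + 1 + 2 + 0 + 2 + 1 + 2 + 3 + 2 + 1 + 3 + 2 + 3 + 0 + 2 + 2 + 3 + 1 + 2 + 2 + 1 + 2 = 44
distinct = 351 − 44 = 307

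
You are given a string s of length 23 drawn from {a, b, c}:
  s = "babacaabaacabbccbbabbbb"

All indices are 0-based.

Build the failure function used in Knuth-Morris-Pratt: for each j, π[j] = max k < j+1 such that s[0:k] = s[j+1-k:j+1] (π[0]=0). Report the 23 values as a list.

π[0] = 0
j=1 s[j]='a': π[1]=0 (border '')
j=2 s[j]='b': π[2]=1 (border 'b')
j=3 s[j]='a': π[3]=2 (border 'ba')
j=4 s[j]='c': k: 2→0; π[4]=0 (border '')
j=5 s[j]='a': π[5]=0 (border '')
j=6 s[j]='a': π[6]=0 (border '')
j=7 s[j]='b': π[7]=1 (border 'b')
j=8 s[j]='a': π[8]=2 (border 'ba')
j=9 s[j]='a': k: 2→0; π[9]=0 (border '')
j=10 s[j]='c': π[10]=0 (border '')
j=11 s[j]='a': π[11]=0 (border '')
j=12 s[j]='b': π[12]=1 (border 'b')
j=13 s[j]='b': k: 1→0; π[13]=1 (border 'b')
j=14 s[j]='c': k: 1→0; π[14]=0 (border '')
j=15 s[j]='c': π[15]=0 (border '')
j=16 s[j]='b': π[16]=1 (border 'b')
j=17 s[j]='b': k: 1→0; π[17]=1 (border 'b')
j=18 s[j]='a': π[18]=2 (border 'ba')
j=19 s[j]='b': π[19]=3 (border 'bab')
j=20 s[j]='b': k: 3→1→0; π[20]=1 (border 'b')
j=21 s[j]='b': k: 1→0; π[21]=1 (border 'b')
j=22 s[j]='b': k: 1→0; π[22]=1 (border 'b')

[0, 0, 1, 2, 0, 0, 0, 1, 2, 0, 0, 0, 1, 1, 0, 0, 1, 1, 2, 3, 1, 1, 1]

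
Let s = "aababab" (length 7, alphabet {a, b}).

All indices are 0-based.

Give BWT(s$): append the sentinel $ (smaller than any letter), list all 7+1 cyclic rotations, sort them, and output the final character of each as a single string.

rank  rotation  last
    0  $aababab  b
    1  aababab$  $
    2  ab$aabab  b
    3  abab$aab  b
    4  ababab$a  a
    5  b$aababa  a
    6  bab$aaba  a
    7  babab$aa  a

b$bbaaaa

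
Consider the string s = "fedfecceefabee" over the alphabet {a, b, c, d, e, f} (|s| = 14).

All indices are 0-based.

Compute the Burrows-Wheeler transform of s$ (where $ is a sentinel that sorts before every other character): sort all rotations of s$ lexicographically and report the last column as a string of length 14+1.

efaeceeffbceed$

rank  rotation         last
    0  $fedfecceefabee  e
    1  abee$fedfecceef  f
    2  bee$fedfecceefa  a
    3  cceefabee$fedfe  e
    4  ceefabee$fedfec  c
    5  dfecceefabee$fe  e
    6  e$fedfecceefabe  e
    7  ecceefabee$fedf  f
    8  edfecceefabee$f  f
    9  ee$fedfecceefab  b
   10  eefabee$fedfecc  c
   11  efabee$fedfecce  e
   12  fabee$fedfeccee  e
   13  fecceefabee$fed  d
   14  fedfecceefabee$  $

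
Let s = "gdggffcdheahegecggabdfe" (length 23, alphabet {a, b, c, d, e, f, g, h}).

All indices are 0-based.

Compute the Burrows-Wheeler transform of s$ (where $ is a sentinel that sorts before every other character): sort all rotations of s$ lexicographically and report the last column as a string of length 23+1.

rank  rotation                  last
    0  $gdggffcdheahegecggabdfe  e
    1  abdfe$gdggffcdheahegecgg  g
    2  ahegecggabdfe$gdggffcdhe  e
    3  bdfe$gdggffcdheahegecgga  a
    4  cdheahegecggabdfe$gdggff  f
    5  cggabdfe$gdggffcdheahege  e
    6  dfe$gdggffcdheahegecggab  b
    7  dggffcdheahegecggabdfe$g  g
    8  dheahegecggabdfe$gdggffc  c
    9  e$gdggffcdheahegecggabdf  f
   10  eahegecggabdfe$gdggffcdh  h
   11  ecggabdfe$gdggffcdheaheg  g
   12  egecggabdfe$gdggffcdheah  h
   13  fcdheahegecggabdfe$gdggf  f
   14  fe$gdggffcdheahegecggabd  d
   15  ffcdheahegecggabdfe$gdgg  g
   16  gabdfe$gdggffcdheahegecg  g
   17  gdggffcdheahegecggabdfe$  $
   18  gecggabdfe$gdggffcdheahe  e
   19  gffcdheahegecggabdfe$gdg  g
   20  ggabdfe$gdggffcdheahegec  c
   21  ggffcdheahegecggabdfe$gd  d
   22  heahegecggabdfe$gdggffcd  d
   23  hegecggabdfe$gdggffcdhea  a

egeafebgcfhghfdgg$egcdda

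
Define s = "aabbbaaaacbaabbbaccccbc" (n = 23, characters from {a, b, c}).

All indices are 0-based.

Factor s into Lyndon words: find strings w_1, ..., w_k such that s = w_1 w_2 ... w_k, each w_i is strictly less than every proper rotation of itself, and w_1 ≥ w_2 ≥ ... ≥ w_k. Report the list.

["aabbb", "aaaacbaabbbaccccbc"]

emit factor 1: 'aabbb' (i=0, period=5)
emit factor 2: 'aaaacbaabbbaccccbc' (i=5, period=18)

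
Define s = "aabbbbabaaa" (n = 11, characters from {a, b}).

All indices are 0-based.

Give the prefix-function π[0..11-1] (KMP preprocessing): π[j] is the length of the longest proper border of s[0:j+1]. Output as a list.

π[0] = 0
j=1 s[j]='a': π[1]=1 (border 'a')
j=2 s[j]='b': k: 1→0; π[2]=0 (border '')
j=3 s[j]='b': π[3]=0 (border '')
j=4 s[j]='b': π[4]=0 (border '')
j=5 s[j]='b': π[5]=0 (border '')
j=6 s[j]='a': π[6]=1 (border 'a')
j=7 s[j]='b': k: 1→0; π[7]=0 (border '')
j=8 s[j]='a': π[8]=1 (border 'a')
j=9 s[j]='a': π[9]=2 (border 'aa')
j=10 s[j]='a': k: 2→1; π[10]=2 (border 'aa')

[0, 1, 0, 0, 0, 0, 1, 0, 1, 2, 2]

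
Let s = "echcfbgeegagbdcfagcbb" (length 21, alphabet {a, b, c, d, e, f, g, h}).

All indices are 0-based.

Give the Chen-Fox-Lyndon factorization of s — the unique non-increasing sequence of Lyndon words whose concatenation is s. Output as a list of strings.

["e", "ch", "cf", "bgeeg", "agbdcfagcbb"]

emit factor 1: 'e' (i=0, period=1)
emit factor 2: 'ch' (i=1, period=2)
emit factor 3: 'cf' (i=3, period=2)
emit factor 4: 'bgeeg' (i=5, period=5)
emit factor 5: 'agbdcfagcbb' (i=10, period=11)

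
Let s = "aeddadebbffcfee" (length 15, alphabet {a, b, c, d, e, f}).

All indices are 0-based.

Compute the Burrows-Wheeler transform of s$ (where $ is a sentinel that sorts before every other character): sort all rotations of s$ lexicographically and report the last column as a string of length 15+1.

ed$ebfdeaedaffcb

rank  rotation          last
    0  $aeddadebbffcfee  e
    1  adebbffcfee$aedd  d
    2  aeddadebbffcfee$  $
    3  bbffcfee$aeddade  e
    4  bffcfee$aeddadeb  b
    5  cfee$aeddadebbff  f
    6  dadebbffcfee$aed  d
    7  ddadebbffcfee$ae  e
    8  debbffcfee$aedda  a
    9  e$aeddadebbffcfe  e
   10  ebbffcfee$aeddad  d
   11  eddadebbffcfee$a  a
   12  ee$aeddadebbffcf  f
   13  fcfee$aeddadebbf  f
   14  fee$aeddadebbffc  c
   15  ffcfee$aeddadebb  b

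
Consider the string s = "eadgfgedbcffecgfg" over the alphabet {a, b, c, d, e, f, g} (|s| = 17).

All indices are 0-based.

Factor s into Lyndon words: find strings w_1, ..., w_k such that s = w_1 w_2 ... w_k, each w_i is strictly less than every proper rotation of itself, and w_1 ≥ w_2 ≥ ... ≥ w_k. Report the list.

emit factor 1: 'e' (i=0, period=1)
emit factor 2: 'adgfgedbcffecgfg' (i=1, period=16)

["e", "adgfgedbcffecgfg"]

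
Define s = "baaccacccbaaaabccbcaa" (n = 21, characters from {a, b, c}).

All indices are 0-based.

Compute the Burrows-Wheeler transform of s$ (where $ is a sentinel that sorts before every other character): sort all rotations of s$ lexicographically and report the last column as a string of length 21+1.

aacbaabaacc$cabcccacba

rank  rotation                last
    0  $baaccacccbaaaabccbcaa  a
    1  a$baaccacccbaaaabccbca  a
    2  aa$baaccacccbaaaabccbc  c
    3  aaaabccbcaa$baaccacccb  b
    4  aaabccbcaa$baaccacccba  a
    5  aabccbcaa$baaccacccbaa  a
    6  aaccacccbaaaabccbcaa$b  b
    7  abccbcaa$baaccacccbaaa  a
    8  accacccbaaaabccbcaa$ba  a
    9  acccbaaaabccbcaa$baacc  c
   10  baaaabccbcaa$baaccaccc  c
   11  baaccacccbaaaabccbcaa$  $
   12  bcaa$baaccacccbaaaabcc  c
   13  bccbcaa$baaccacccbaaaa  a
   14  caa$baaccacccbaaaabccb  b
   15  cacccbaaaabccbcaa$baac  c
   16  cbaaaabccbcaa$baaccacc  c
   17  cbcaa$baaccacccbaaaabc  c
   18  ccacccbaaaabccbcaa$baa  a
   19  ccbaaaabccbcaa$baaccac  c
   20  ccbcaa$baaccacccbaaaab  b
   21  cccbaaaabccbcaa$baacca  a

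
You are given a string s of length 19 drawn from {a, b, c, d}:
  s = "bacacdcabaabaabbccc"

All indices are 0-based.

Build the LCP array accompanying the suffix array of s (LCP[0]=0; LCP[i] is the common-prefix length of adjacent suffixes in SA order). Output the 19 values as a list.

sorted suffixes:
  #0 SA[0]=9  'aabaabbccc'
  #1 SA[1]=12  'aabbccc'
  #2 SA[2]=7  'abaabaabbccc'
  #3 SA[3]=10  'abaabbccc'
  #4 SA[4]=13  'abbccc'
  #5 SA[5]=1  'acacdcabaabaabbccc'
  #6 SA[6]=3  'acdcabaabaabbccc'
  #7 SA[7]=8  'baabaabbccc'
  #8 SA[8]=11  'baabbccc'
  #9 SA[9]=0  'bacacdcabaabaabbccc'
  #10 SA[10]=14  'bbccc'
  #11 SA[11]=15  'bccc'
  #12 SA[12]=18  'c'
  #13 SA[13]=6  'cabaabaabbccc'
  #14 SA[14]=2  'cacdcabaabaabbccc'
  #15 SA[15]=17  'cc'
  #16 SA[16]=16  'ccc'
  #17 SA[17]=4  'cdcabaabaabbccc'
  #18 SA[18]=5  'dcabaabaabbccc'

SA = [9, 12, 7, 10, 13, 1, 3, 8, 11, 0, 14, 15, 18, 6, 2, 17, 16, 4, 5]
rank  pair      lcp
   1  s[9:],s[12:]  3  'aab'
   2  s[12:],s[7:]  1  'a'
   3  s[7:],s[10:]  5  'abaab'
   4  s[10:],s[13:]  2  'ab'
   5  s[13:],s[1:]  1  'a'
   6  s[1:],s[3:]  2  'ac'
   7  s[3:],s[8:]  0  ''
   8  s[8:],s[11:]  4  'baab'
   9  s[11:],s[0:]  2  'ba'
  10  s[0:],s[14:]  1  'b'
  11  s[14:],s[15:]  1  'b'
  12  s[15:],s[18:]  0  ''
  13  s[18:],s[6:]  1  'c'
  14  s[6:],s[2:]  2  'ca'
  15  s[2:],s[17:]  1  'c'
  16  s[17:],s[16:]  2  'cc'
  17  s[16:],s[4:]  1  'c'
  18  s[4:],s[5:]  0  ''

[0, 3, 1, 5, 2, 1, 2, 0, 4, 2, 1, 1, 0, 1, 2, 1, 2, 1, 0]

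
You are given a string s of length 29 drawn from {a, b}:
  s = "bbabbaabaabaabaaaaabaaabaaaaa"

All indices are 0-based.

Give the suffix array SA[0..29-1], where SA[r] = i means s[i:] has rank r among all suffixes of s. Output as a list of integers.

[28, 27, 26, 25, 24, 14, 15, 20, 16, 21, 11, 17, 8, 5, 22, 12, 18, 9, 6, 2, 23, 13, 19, 10, 7, 4, 1, 3, 0]

sorted suffixes:
  #0 SA[0]=28  'a'
  #1 SA[1]=27  'aa'
  #2 SA[2]=26  'aaa'
  #3 SA[3]=25  'aaaa'
  #4 SA[4]=24  'aaaaa'
  #5 SA[5]=14  'aaaaabaaabaaaaa'
  #6 SA[6]=15  'aaaabaaabaaaaa'
  #7 SA[7]=20  'aaabaaaaa'
  #8 SA[8]=16  'aaabaaabaaaaa'
  #9 SA[9]=21  'aabaaaaa'
  #10 SA[10]=11  'aabaaaaabaaabaaaaa'
  #11 SA[11]=17  'aabaaabaaaaa'
  #12 SA[12]=8  'aabaabaaaaabaaabaaaaa'
  #13 SA[13]=5  'aabaabaabaaaaabaaabaaaaa'
  #14 SA[14]=22  'abaaaaa'
  #15 SA[15]=12  'abaaaaabaaabaaaaa'
  #16 SA[16]=18  'abaaabaaaaa'
  #17 SA[17]=9  'abaabaaaaabaaabaaaaa'
  #18 SA[18]=6  'abaabaabaaaaabaaabaaaaa'
  #19 SA[19]=2  'abbaabaabaabaaaaabaaabaaaaa'
  #20 SA[20]=23  'baaaaa'
  #21 SA[21]=13  'baaaaabaaabaaaaa'
  #22 SA[22]=19  'baaabaaaaa'
  #23 SA[23]=10  'baabaaaaabaaabaaaaa'
  #24 SA[24]=7  'baabaabaaaaabaaabaaaaa'
  #25 SA[25]=4  'baabaabaabaaaaabaaabaaaaa'
  #26 SA[26]=1  'babbaabaabaabaaaaabaaabaaaaa'
  #27 SA[27]=3  'bbaabaabaabaaaaabaaabaaaaa'
  #28 SA[28]=0  'bbabbaabaabaabaaaaabaaabaaaaa'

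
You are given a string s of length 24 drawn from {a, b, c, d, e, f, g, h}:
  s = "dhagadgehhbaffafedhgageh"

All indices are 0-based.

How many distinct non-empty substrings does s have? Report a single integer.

276

rank→(start, suffix):
  0 → (4, 'adgehhbaffafedhgageh')
  1 → (14, 'afedhgageh')
  2 → (11, 'affafedhgageh')
  3 → (2, 'agadgehhbaffafedhgageh')
  4 → (20, 'ageh')
  5 → (10, 'baffafedhgageh')
  6 → (5, 'dgehhbaffafedhgageh')
  7 → (0, 'dhagadgehhbaffafedhgageh')
  8 → (17, 'dhgageh')
  9 → (16, 'edhgageh')
  10 → (22, 'eh')
  11 → (7, 'ehhbaffafedhgageh')
  12 → (13, 'fafedhgageh')
  13 → (15, 'fedhgageh')
  14 → (12, 'ffafedhgageh')
  15 → (3, 'gadgehhbaffafedhgageh')
  16 → (19, 'gageh')
  17 → (21, 'geh')
  18 → (6, 'gehhbaffafedhgageh')
  19 → (23, 'h')
  20 → (1, 'hagadgehhbaffafedhgageh')
  21 → (9, 'hbaffafedhgageh')
  22 → (18, 'hgageh')
  23 → (8, 'hhbaffafedhgageh')

SA = [4, 14, 11, 2, 20, 10, 5, 0, 17, 16, 22, 7, 13, 15, 12, 3, 19, 21, 6, 23, 1, 9, 18, 8]
rank  pair      lcp
   1  s[4:],s[14:]  1  'a'
   2  s[14:],s[11:]  2  'af'
   3  s[11:],s[2:]  1  'a'
   4  s[2:],s[20:]  2  'ag'
   5  s[20:],s[10:]  0  ''
   6  s[10:],s[5:]  0  ''
   7  s[5:],s[0:]  1  'd'
   8  s[0:],s[17:]  2  'dh'
   9  s[17:],s[16:]  0  ''
  10  s[16:],s[22:]  1  'e'
  11  s[22:],s[7:]  2  'eh'
  12  s[7:],s[13:]  0  ''
  13  s[13:],s[15:]  1  'f'
  14  s[15:],s[12:]  1  'f'
  15  s[12:],s[3:]  0  ''
  16  s[3:],s[19:]  2  'ga'
  17  s[19:],s[21:]  1  'g'
  18  s[21:],s[6:]  3  'geh'
  19  s[6:],s[23:]  0  ''
  20  s[23:],s[1:]  1  'h'
  21  s[1:],s[9:]  1  'h'
  22  s[9:],s[18:]  1  'h'
  23  s[18:],s[8:]  1  'h'

n(n+1)/2 = 24·25/2 = 300
Σ LCP = 0 + 1 + 2 + 1 + 2 + 0 + 0 + 1 + 2 + 0 + 1 + 2 + 0 + 1 + 1 + 0 + 2 + 1 + 3 + 0 + 1 + 1 + 1 + 1 = 24
distinct = 300 − 24 = 276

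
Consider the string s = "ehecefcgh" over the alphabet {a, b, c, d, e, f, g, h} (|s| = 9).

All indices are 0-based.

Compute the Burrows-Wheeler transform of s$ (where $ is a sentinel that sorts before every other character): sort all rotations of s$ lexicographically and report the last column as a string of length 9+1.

rank  rotation    last
    0  $ehecefcgh  h
    1  cefcgh$ehe  e
    2  cgh$ehecef  f
    3  ecefcgh$eh  h
    4  efcgh$ehec  c
    5  ehecefcgh$  $
    6  fcgh$ehece  e
    7  gh$ehecefc  c
    8  h$ehecefcg  g
    9  hecefcgh$e  e

hefhc$ecge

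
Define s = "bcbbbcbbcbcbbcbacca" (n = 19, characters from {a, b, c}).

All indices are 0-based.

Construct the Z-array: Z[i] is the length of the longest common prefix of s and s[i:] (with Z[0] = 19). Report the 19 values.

[19, 0, 1, 1, 4, 0, 1, 3, 0, 4, 0, 1, 3, 0, 1, 0, 0, 0, 0]

Z[0]=19
i=1: i≥r, start 0; Z[1]=0
i=2: i≥r, start 0; Z[2]=1 scan→box=[2,3)
i=3: i≥r, start 0; Z[3]=1 scan→box=[3,4)
i=4: i≥r, start 0; Z[4]=4 scan→box=[4,8)
i=5: min(r-i=3, Z[1]=0)=0; Z[5]=0
i=6: min(r-i=2, Z[2]=1)=1; Z[6]=1
i=7: min(r-i=1, Z[3]=1)=1; Z[7]=3 scan→box=[7,10)
i=8: min(r-i=2, Z[1]=0)=0; Z[8]=0
i=9: min(r-i=1, Z[2]=1)=1; Z[9]=4 scan→box=[9,13)
i=10: min(r-i=3, Z[1]=0)=0; Z[10]=0
i=11: min(r-i=2, Z[2]=1)=1; Z[11]=1
i=12: min(r-i=1, Z[3]=1)=1; Z[12]=3 scan→box=[12,15)
i=13: min(r-i=2, Z[1]=0)=0; Z[13]=0
i=14: min(r-i=1, Z[2]=1)=1; Z[14]=1
i=15: i≥r, start 0; Z[15]=0
i=16: i≥r, start 0; Z[16]=0
i=17: i≥r, start 0; Z[17]=0
i=18: i≥r, start 0; Z[18]=0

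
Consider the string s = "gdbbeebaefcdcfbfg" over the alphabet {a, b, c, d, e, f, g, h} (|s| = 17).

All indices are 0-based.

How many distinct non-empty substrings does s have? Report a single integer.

sorted suffixes:
  #0 SA[0]=7  'aefcdcfbfg'
  #1 SA[1]=6  'baefcdcfbfg'
  #2 SA[2]=2  'bbeebaefcdcfbfg'
  #3 SA[3]=3  'beebaefcdcfbfg'
  #4 SA[4]=14  'bfg'
  #5 SA[5]=10  'cdcfbfg'
  #6 SA[6]=12  'cfbfg'
  #7 SA[7]=1  'dbbeebaefcdcfbfg'
  #8 SA[8]=11  'dcfbfg'
  #9 SA[9]=5  'ebaefcdcfbfg'
  #10 SA[10]=4  'eebaefcdcfbfg'
  #11 SA[11]=8  'efcdcfbfg'
  #12 SA[12]=13  'fbfg'
  #13 SA[13]=9  'fcdcfbfg'
  #14 SA[14]=15  'fg'
  #15 SA[15]=16  'g'
  #16 SA[16]=0  'gdbbeebaefcdcfbfg'

SA = [7, 6, 2, 3, 14, 10, 12, 1, 11, 5, 4, 8, 13, 9, 15, 16, 0]
i: (SA[i-1],SA[i]) lcp shared
  1: (7,6) 0 ''
  2: (6,2) 1 'b'
  3: (2,3) 1 'b'
  4: (3,14) 1 'b'
  5: (14,10) 0 ''
  6: (10,12) 1 'c'
  7: (12,1) 0 ''
  8: (1,11) 1 'd'
  9: (11,5) 0 ''
  10: (5,4) 1 'e'
  11: (4,8) 1 'e'
  12: (8,13) 0 ''
  13: (13,9) 1 'f'
  14: (9,15) 1 'f'
  15: (15,16) 0 ''
  16: (16,0) 1 'g'

n(n+1)/2 = 17·18/2 = 153
Σ LCP = 0 + 0 + 1 + 1 + 1 + 0 + 1 + 0 + 1 + 0 + 1 + 1 + 0 + 1 + 1 + 0 + 1 = 10
distinct = 153 − 10 = 143

143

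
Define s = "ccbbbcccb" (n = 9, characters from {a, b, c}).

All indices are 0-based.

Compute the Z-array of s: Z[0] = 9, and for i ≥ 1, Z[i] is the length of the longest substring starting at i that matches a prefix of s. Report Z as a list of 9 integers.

Z[0]=9
i=1: i≥r, start 0; Z[1]=1 extend→box=[1,2)
i=2: i≥r, start 0; Z[2]=0
i=3: i≥r, start 0; Z[3]=0
i=4: i≥r, start 0; Z[4]=0
i=5: i≥r, start 0; Z[5]=2 extend→box=[5,7)
i=6: min(r-i=1, Z[1]=1)=1; Z[6]=3 extend→box=[6,9)
i=7: min(r-i=2, Z[1]=1)=1; Z[7]=1
i=8: min(r-i=1, Z[2]=0)=0; Z[8]=0

[9, 1, 0, 0, 0, 2, 3, 1, 0]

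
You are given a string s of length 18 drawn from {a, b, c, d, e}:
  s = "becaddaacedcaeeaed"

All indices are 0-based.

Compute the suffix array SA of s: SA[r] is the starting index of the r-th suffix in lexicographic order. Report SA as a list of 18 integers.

[6, 7, 3, 15, 12, 0, 2, 11, 8, 17, 5, 10, 4, 14, 1, 16, 9, 13]

rank→(start, suffix):
  0 → (6, 'aacedcaeeaed')
  1 → (7, 'acedcaeeaed')
  2 → (3, 'addaacedcaeeaed')
  3 → (15, 'aed')
  4 → (12, 'aeeaed')
  5 → (0, 'becaddaacedcaeeaed')
  6 → (2, 'caddaacedcaeeaed')
  7 → (11, 'caeeaed')
  8 → (8, 'cedcaeeaed')
  9 → (17, 'd')
  10 → (5, 'daacedcaeeaed')
  11 → (10, 'dcaeeaed')
  12 → (4, 'ddaacedcaeeaed')
  13 → (14, 'eaed')
  14 → (1, 'ecaddaacedcaeeaed')
  15 → (16, 'ed')
  16 → (9, 'edcaeeaed')
  17 → (13, 'eeaed')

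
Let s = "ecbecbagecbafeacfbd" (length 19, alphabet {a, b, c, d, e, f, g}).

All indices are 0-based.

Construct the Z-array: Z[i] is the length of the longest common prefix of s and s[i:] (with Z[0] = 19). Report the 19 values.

[19, 0, 0, 3, 0, 0, 0, 0, 3, 0, 0, 0, 0, 1, 0, 0, 0, 0, 0]

Z[0]=19
i=1: outside box; Z[1]=0
i=2: outside box; Z[2]=0
i=3: outside box; Z[3]=3 grow→box=[3,6)
i=4: min(r-i=2, Z[1]=0)=0; Z[4]=0
i=5: min(r-i=1, Z[2]=0)=0; Z[5]=0
i=6: outside box; Z[6]=0
i=7: outside box; Z[7]=0
i=8: outside box; Z[8]=3 grow→box=[8,11)
i=9: min(r-i=2, Z[1]=0)=0; Z[9]=0
i=10: min(r-i=1, Z[2]=0)=0; Z[10]=0
i=11: outside box; Z[11]=0
i=12: outside box; Z[12]=0
i=13: outside box; Z[13]=1 grow→box=[13,14)
i=14: outside box; Z[14]=0
i=15: outside box; Z[15]=0
i=16: outside box; Z[16]=0
i=17: outside box; Z[17]=0
i=18: outside box; Z[18]=0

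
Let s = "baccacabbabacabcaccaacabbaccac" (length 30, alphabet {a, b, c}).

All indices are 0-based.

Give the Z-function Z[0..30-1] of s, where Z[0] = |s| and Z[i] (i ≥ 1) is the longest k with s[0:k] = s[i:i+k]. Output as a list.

[30, 0, 0, 0, 0, 0, 0, 1, 2, 0, 3, 0, 0, 0, 1, 0, 0, 0, 0, 0, 0, 0, 0, 1, 6, 0, 0, 0, 0, 0]

Z[0]=30
i=1: outside box; Z[1]=0
i=2: outside box; Z[2]=0
i=3: outside box; Z[3]=0
i=4: outside box; Z[4]=0
i=5: outside box; Z[5]=0
i=6: outside box; Z[6]=0
i=7: outside box; Z[7]=1 extend→box=[7,8)
i=8: outside box; Z[8]=2 extend→box=[8,10)
i=9: min(r-i=1, Z[1]=0)=0; Z[9]=0
i=10: outside box; Z[10]=3 extend→box=[10,13)
i=11: min(r-i=2, Z[1]=0)=0; Z[11]=0
i=12: min(r-i=1, Z[2]=0)=0; Z[12]=0
i=13: outside box; Z[13]=0
i=14: outside box; Z[14]=1 extend→box=[14,15)
i=15: outside box; Z[15]=0
i=16: outside box; Z[16]=0
i=17: outside box; Z[17]=0
i=18: outside box; Z[18]=0
i=19: outside box; Z[19]=0
i=20: outside box; Z[20]=0
i=21: outside box; Z[21]=0
i=22: outside box; Z[22]=0
i=23: outside box; Z[23]=1 extend→box=[23,24)
i=24: outside box; Z[24]=6 extend→box=[24,30)
i=25: min(r-i=5, Z[1]=0)=0; Z[25]=0
i=26: min(r-i=4, Z[2]=0)=0; Z[26]=0
i=27: min(r-i=3, Z[3]=0)=0; Z[27]=0
i=28: min(r-i=2, Z[4]=0)=0; Z[28]=0
i=29: min(r-i=1, Z[5]=0)=0; Z[29]=0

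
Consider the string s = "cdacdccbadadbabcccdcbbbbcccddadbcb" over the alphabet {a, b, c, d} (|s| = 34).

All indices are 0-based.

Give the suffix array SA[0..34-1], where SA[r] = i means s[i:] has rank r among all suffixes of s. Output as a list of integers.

[13, 2, 8, 10, 29, 33, 12, 7, 20, 21, 22, 31, 14, 23, 32, 6, 19, 5, 15, 24, 16, 25, 0, 17, 3, 26, 1, 9, 28, 11, 30, 18, 4, 27]

sorted suffixes:
  #0 SA[0]=13  'abcccdcbbbbcccddadbcb'
  #1 SA[1]=2  'acdccbadadbabcccdcbbbbcccddadbcb'
  #2 SA[2]=8  'adadbabcccdcbbbbcccddadbcb'
  #3 SA[3]=10  'adbabcccdcbbbbcccddadbcb'
  #4 SA[4]=29  'adbcb'
  #5 SA[5]=33  'b'
  #6 SA[6]=12  'babcccdcbbbbcccddadbcb'
  #7 SA[7]=7  'badadbabcccdcbbbbcccddadbcb'
  #8 SA[8]=20  'bbbbcccddadbcb'
  #9 SA[9]=21  'bbbcccddadbcb'
  #10 SA[10]=22  'bbcccddadbcb'
  #11 SA[11]=31  'bcb'
  #12 SA[12]=14  'bcccdcbbbbcccddadbcb'
  #13 SA[13]=23  'bcccddadbcb'
  #14 SA[14]=32  'cb'
  #15 SA[15]=6  'cbadadbabcccdcbbbbcccddadbcb'
  #16 SA[16]=19  'cbbbbcccddadbcb'
  #17 SA[17]=5  'ccbadadbabcccdcbbbbcccddadbcb'
  #18 SA[18]=15  'cccdcbbbbcccddadbcb'
  #19 SA[19]=24  'cccddadbcb'
  #20 SA[20]=16  'ccdcbbbbcccddadbcb'
  #21 SA[21]=25  'ccddadbcb'
  #22 SA[22]=0  'cdacdccbadadbabcccdcbbbbcccddadbcb'
  #23 SA[23]=17  'cdcbbbbcccddadbcb'
  #24 SA[24]=3  'cdccbadadbabcccdcbbbbcccddadbcb'
  #25 SA[25]=26  'cddadbcb'
  #26 SA[26]=1  'dacdccbadadbabcccdcbbbbcccddadbcb'
  #27 SA[27]=9  'dadbabcccdcbbbbcccddadbcb'
  #28 SA[28]=28  'dadbcb'
  #29 SA[29]=11  'dbabcccdcbbbbcccddadbcb'
  #30 SA[30]=30  'dbcb'
  #31 SA[31]=18  'dcbbbbcccddadbcb'
  #32 SA[32]=4  'dccbadadbabcccdcbbbbcccddadbcb'
  #33 SA[33]=27  'ddadbcb'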